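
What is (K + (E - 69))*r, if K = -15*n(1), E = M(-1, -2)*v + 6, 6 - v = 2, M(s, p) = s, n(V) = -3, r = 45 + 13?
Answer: -1276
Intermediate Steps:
r = 58
v = 4 (v = 6 - 1*2 = 6 - 2 = 4)
E = 2 (E = -1*4 + 6 = -4 + 6 = 2)
K = 45 (K = -15*(-3) = 45)
(K + (E - 69))*r = (45 + (2 - 69))*58 = (45 - 67)*58 = -22*58 = -1276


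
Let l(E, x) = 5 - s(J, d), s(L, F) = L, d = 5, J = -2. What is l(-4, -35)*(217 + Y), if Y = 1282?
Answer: 10493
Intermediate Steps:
l(E, x) = 7 (l(E, x) = 5 - 1*(-2) = 5 + 2 = 7)
l(-4, -35)*(217 + Y) = 7*(217 + 1282) = 7*1499 = 10493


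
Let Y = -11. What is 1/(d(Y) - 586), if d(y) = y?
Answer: -1/597 ≈ -0.0016750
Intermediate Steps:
1/(d(Y) - 586) = 1/(-11 - 586) = 1/(-597) = -1/597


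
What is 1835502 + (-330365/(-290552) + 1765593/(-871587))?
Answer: 51647196895000663/28137927336 ≈ 1.8355e+6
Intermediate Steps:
1835502 + (-330365/(-290552) + 1765593/(-871587)) = 1835502 + (-330365*(-1/290552) + 1765593*(-1/871587)) = 1835502 + (330365/290552 - 196177/96843) = 1835502 - 25006082009/28137927336 = 51647196895000663/28137927336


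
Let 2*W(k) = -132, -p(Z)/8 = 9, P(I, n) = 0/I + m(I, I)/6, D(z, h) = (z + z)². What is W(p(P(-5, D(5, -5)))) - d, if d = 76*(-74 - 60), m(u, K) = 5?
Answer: 10118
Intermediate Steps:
D(z, h) = 4*z² (D(z, h) = (2*z)² = 4*z²)
d = -10184 (d = 76*(-134) = -10184)
P(I, n) = ⅚ (P(I, n) = 0/I + 5/6 = 0 + 5*(⅙) = 0 + ⅚ = ⅚)
p(Z) = -72 (p(Z) = -8*9 = -72)
W(k) = -66 (W(k) = (½)*(-132) = -66)
W(p(P(-5, D(5, -5)))) - d = -66 - 1*(-10184) = -66 + 10184 = 10118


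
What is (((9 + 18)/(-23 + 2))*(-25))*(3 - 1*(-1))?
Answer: 900/7 ≈ 128.57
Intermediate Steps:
(((9 + 18)/(-23 + 2))*(-25))*(3 - 1*(-1)) = ((27/(-21))*(-25))*(3 + 1) = ((27*(-1/21))*(-25))*4 = -9/7*(-25)*4 = (225/7)*4 = 900/7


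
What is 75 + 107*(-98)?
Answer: -10411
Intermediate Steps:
75 + 107*(-98) = 75 - 10486 = -10411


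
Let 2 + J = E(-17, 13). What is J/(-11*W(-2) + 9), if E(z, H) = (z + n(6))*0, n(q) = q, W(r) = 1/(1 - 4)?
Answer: -3/19 ≈ -0.15789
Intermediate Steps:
W(r) = -⅓ (W(r) = 1/(-3) = -⅓)
E(z, H) = 0 (E(z, H) = (z + 6)*0 = (6 + z)*0 = 0)
J = -2 (J = -2 + 0 = -2)
J/(-11*W(-2) + 9) = -2/(-11*(-⅓) + 9) = -2/(11/3 + 9) = -2/38/3 = -2*3/38 = -3/19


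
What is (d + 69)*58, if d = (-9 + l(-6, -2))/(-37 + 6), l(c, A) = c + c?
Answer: 125280/31 ≈ 4041.3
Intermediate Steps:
l(c, A) = 2*c
d = 21/31 (d = (-9 + 2*(-6))/(-37 + 6) = (-9 - 12)/(-31) = -21*(-1/31) = 21/31 ≈ 0.67742)
(d + 69)*58 = (21/31 + 69)*58 = (2160/31)*58 = 125280/31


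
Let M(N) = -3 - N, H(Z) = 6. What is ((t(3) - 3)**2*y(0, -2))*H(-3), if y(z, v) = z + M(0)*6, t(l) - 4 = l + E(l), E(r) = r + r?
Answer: -10800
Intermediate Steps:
E(r) = 2*r
t(l) = 4 + 3*l (t(l) = 4 + (l + 2*l) = 4 + 3*l)
y(z, v) = -18 + z (y(z, v) = z + (-3 - 1*0)*6 = z + (-3 + 0)*6 = z - 3*6 = z - 18 = -18 + z)
((t(3) - 3)**2*y(0, -2))*H(-3) = (((4 + 3*3) - 3)**2*(-18 + 0))*6 = (((4 + 9) - 3)**2*(-18))*6 = ((13 - 3)**2*(-18))*6 = (10**2*(-18))*6 = (100*(-18))*6 = -1800*6 = -10800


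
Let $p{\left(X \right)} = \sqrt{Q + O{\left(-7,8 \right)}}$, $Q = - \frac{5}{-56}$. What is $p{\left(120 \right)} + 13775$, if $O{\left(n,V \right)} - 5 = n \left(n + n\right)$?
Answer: $13775 + \frac{\sqrt{80822}}{28} \approx 13785.0$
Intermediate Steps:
$Q = \frac{5}{56}$ ($Q = \left(-5\right) \left(- \frac{1}{56}\right) = \frac{5}{56} \approx 0.089286$)
$O{\left(n,V \right)} = 5 + 2 n^{2}$ ($O{\left(n,V \right)} = 5 + n \left(n + n\right) = 5 + n 2 n = 5 + 2 n^{2}$)
$p{\left(X \right)} = \frac{\sqrt{80822}}{28}$ ($p{\left(X \right)} = \sqrt{\frac{5}{56} + \left(5 + 2 \left(-7\right)^{2}\right)} = \sqrt{\frac{5}{56} + \left(5 + 2 \cdot 49\right)} = \sqrt{\frac{5}{56} + \left(5 + 98\right)} = \sqrt{\frac{5}{56} + 103} = \sqrt{\frac{5773}{56}} = \frac{\sqrt{80822}}{28}$)
$p{\left(120 \right)} + 13775 = \frac{\sqrt{80822}}{28} + 13775 = 13775 + \frac{\sqrt{80822}}{28}$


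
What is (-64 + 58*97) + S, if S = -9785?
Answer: -4223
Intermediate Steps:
(-64 + 58*97) + S = (-64 + 58*97) - 9785 = (-64 + 5626) - 9785 = 5562 - 9785 = -4223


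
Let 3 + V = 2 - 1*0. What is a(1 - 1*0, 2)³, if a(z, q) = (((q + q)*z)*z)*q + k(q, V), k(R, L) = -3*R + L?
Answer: 1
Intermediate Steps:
V = -1 (V = -3 + (2 - 1*0) = -3 + (2 + 0) = -3 + 2 = -1)
k(R, L) = L - 3*R
a(z, q) = -1 - 3*q + 2*q²*z² (a(z, q) = (((q + q)*z)*z)*q + (-1 - 3*q) = (((2*q)*z)*z)*q + (-1 - 3*q) = ((2*q*z)*z)*q + (-1 - 3*q) = (2*q*z²)*q + (-1 - 3*q) = 2*q²*z² + (-1 - 3*q) = -1 - 3*q + 2*q²*z²)
a(1 - 1*0, 2)³ = (-1 - 3*2 + 2*2²*(1 - 1*0)²)³ = (-1 - 6 + 2*4*(1 + 0)²)³ = (-1 - 6 + 2*4*1²)³ = (-1 - 6 + 2*4*1)³ = (-1 - 6 + 8)³ = 1³ = 1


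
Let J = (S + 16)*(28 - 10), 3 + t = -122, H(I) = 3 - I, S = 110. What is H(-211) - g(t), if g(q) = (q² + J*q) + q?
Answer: 268214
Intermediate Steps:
t = -125 (t = -3 - 122 = -125)
J = 2268 (J = (110 + 16)*(28 - 10) = 126*18 = 2268)
g(q) = q² + 2269*q (g(q) = (q² + 2268*q) + q = q² + 2269*q)
H(-211) - g(t) = (3 - 1*(-211)) - (-125)*(2269 - 125) = (3 + 211) - (-125)*2144 = 214 - 1*(-268000) = 214 + 268000 = 268214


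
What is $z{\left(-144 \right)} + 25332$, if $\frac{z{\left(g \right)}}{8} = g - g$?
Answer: $25332$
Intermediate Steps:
$z{\left(g \right)} = 0$ ($z{\left(g \right)} = 8 \left(g - g\right) = 8 \cdot 0 = 0$)
$z{\left(-144 \right)} + 25332 = 0 + 25332 = 25332$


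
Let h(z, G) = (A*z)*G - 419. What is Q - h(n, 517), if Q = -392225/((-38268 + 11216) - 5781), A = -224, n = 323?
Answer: 1228164821924/32833 ≈ 3.7406e+7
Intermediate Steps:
h(z, G) = -419 - 224*G*z (h(z, G) = (-224*z)*G - 419 = -224*G*z - 419 = -419 - 224*G*z)
Q = 392225/32833 (Q = -392225/(-27052 - 5781) = -392225/(-32833) = -392225*(-1/32833) = 392225/32833 ≈ 11.946)
Q - h(n, 517) = 392225/32833 - (-419 - 224*517*323) = 392225/32833 - (-419 - 37405984) = 392225/32833 - 1*(-37406403) = 392225/32833 + 37406403 = 1228164821924/32833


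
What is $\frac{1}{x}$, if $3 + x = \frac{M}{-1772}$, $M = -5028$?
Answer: $- \frac{443}{72} \approx -6.1528$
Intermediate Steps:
$x = - \frac{72}{443}$ ($x = -3 - \frac{5028}{-1772} = -3 - - \frac{1257}{443} = -3 + \frac{1257}{443} = - \frac{72}{443} \approx -0.16253$)
$\frac{1}{x} = \frac{1}{- \frac{72}{443}} = - \frac{443}{72}$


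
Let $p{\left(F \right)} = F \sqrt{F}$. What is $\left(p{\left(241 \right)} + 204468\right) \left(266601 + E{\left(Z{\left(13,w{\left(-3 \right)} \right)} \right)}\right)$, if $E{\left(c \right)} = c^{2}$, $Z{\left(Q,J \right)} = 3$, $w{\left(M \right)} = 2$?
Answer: $54513213480 + 64253010 \sqrt{241} \approx 5.5511 \cdot 10^{10}$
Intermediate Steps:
$p{\left(F \right)} = F^{\frac{3}{2}}$
$\left(p{\left(241 \right)} + 204468\right) \left(266601 + E{\left(Z{\left(13,w{\left(-3 \right)} \right)} \right)}\right) = \left(241^{\frac{3}{2}} + 204468\right) \left(266601 + 3^{2}\right) = \left(241 \sqrt{241} + 204468\right) \left(266601 + 9\right) = \left(204468 + 241 \sqrt{241}\right) 266610 = 54513213480 + 64253010 \sqrt{241}$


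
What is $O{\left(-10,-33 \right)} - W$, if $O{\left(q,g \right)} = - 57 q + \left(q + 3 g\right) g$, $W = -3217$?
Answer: $7384$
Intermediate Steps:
$O{\left(q,g \right)} = - 57 q + g \left(q + 3 g\right)$
$O{\left(-10,-33 \right)} - W = \left(\left(-57\right) \left(-10\right) + 3 \left(-33\right)^{2} - -330\right) - -3217 = \left(570 + 3 \cdot 1089 + 330\right) + 3217 = \left(570 + 3267 + 330\right) + 3217 = 4167 + 3217 = 7384$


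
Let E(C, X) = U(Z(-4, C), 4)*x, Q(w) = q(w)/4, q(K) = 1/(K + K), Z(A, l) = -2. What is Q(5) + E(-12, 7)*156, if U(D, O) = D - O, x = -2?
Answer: 74881/40 ≈ 1872.0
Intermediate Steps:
q(K) = 1/(2*K)
Q(w) = 1/(8*w) (Q(w) = (1/(2*w))/4 = (1/(2*w))*(¼) = 1/(8*w))
E(C, X) = 12 (E(C, X) = (-2 - 1*4)*(-2) = (-2 - 4)*(-2) = -6*(-2) = 12)
Q(5) + E(-12, 7)*156 = (⅛)/5 + 12*156 = (⅛)*(⅕) + 1872 = 1/40 + 1872 = 74881/40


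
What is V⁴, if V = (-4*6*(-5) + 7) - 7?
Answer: 207360000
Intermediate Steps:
V = 120 (V = (-24*(-5) + 7) - 7 = (120 + 7) - 7 = 127 - 7 = 120)
V⁴ = 120⁴ = 207360000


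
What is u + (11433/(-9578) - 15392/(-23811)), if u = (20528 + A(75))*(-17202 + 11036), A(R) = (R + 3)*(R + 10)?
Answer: -38190361870535411/228061758 ≈ -1.6746e+8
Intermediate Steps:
A(R) = (3 + R)*(10 + R)
u = -167456228 (u = (20528 + (30 + 75² + 13*75))*(-17202 + 11036) = (20528 + (30 + 5625 + 975))*(-6166) = (20528 + 6630)*(-6166) = 27158*(-6166) = -167456228)
u + (11433/(-9578) - 15392/(-23811)) = -167456228 + (11433/(-9578) - 15392/(-23811)) = -167456228 + (11433*(-1/9578) - 15392*(-1/23811)) = -167456228 + (-11433/9578 + 15392/23811) = -167456228 - 124806587/228061758 = -38190361870535411/228061758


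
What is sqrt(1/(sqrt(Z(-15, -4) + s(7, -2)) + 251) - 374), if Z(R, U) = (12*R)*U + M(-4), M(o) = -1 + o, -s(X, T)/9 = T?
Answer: sqrt(-93873 - 374*sqrt(733))/sqrt(251 + sqrt(733)) ≈ 19.339*I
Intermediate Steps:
s(X, T) = -9*T
Z(R, U) = -5 + 12*R*U (Z(R, U) = (12*R)*U + (-1 - 4) = 12*R*U - 5 = -5 + 12*R*U)
sqrt(1/(sqrt(Z(-15, -4) + s(7, -2)) + 251) - 374) = sqrt(1/(sqrt((-5 + 12*(-15)*(-4)) - 9*(-2)) + 251) - 374) = sqrt(1/(sqrt((-5 + 720) + 18) + 251) - 374) = sqrt(1/(sqrt(715 + 18) + 251) - 374) = sqrt(1/(sqrt(733) + 251) - 374) = sqrt(1/(251 + sqrt(733)) - 374) = sqrt(-374 + 1/(251 + sqrt(733)))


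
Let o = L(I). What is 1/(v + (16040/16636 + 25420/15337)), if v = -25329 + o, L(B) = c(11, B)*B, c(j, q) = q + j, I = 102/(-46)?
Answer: -33743102407/855247709198619 ≈ -3.9454e-5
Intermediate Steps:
I = -51/23 (I = 102*(-1/46) = -51/23 ≈ -2.2174)
c(j, q) = j + q
L(B) = B*(11 + B) (L(B) = (11 + B)*B = B*(11 + B))
o = -10302/529 (o = -51*(11 - 51/23)/23 = -51/23*202/23 = -10302/529 ≈ -19.474)
v = -13409343/529 (v = -25329 - 10302/529 = -13409343/529 ≈ -25348.)
1/(v + (16040/16636 + 25420/15337)) = 1/(-13409343/529 + (16040/16636 + 25420/15337)) = 1/(-13409343/529 + (16040*(1/16636) + 25420*(1/15337))) = 1/(-13409343/529 + (4010/4159 + 25420/15337)) = 1/(-13409343/529 + 167223150/63786583) = 1/(-855247709198619/33743102407) = -33743102407/855247709198619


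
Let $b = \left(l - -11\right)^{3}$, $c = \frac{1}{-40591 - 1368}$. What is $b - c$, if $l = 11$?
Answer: $\frac{446779433}{41959} \approx 10648.0$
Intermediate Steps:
$c = - \frac{1}{41959}$ ($c = \frac{1}{-41959} = - \frac{1}{41959} \approx -2.3833 \cdot 10^{-5}$)
$b = 10648$ ($b = \left(11 - -11\right)^{3} = \left(11 + 11\right)^{3} = 22^{3} = 10648$)
$b - c = 10648 - - \frac{1}{41959} = 10648 + \frac{1}{41959} = \frac{446779433}{41959}$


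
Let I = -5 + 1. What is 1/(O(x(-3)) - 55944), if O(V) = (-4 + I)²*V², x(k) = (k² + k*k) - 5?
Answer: -1/45128 ≈ -2.2159e-5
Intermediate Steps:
I = -4
x(k) = -5 + 2*k² (x(k) = (k² + k²) - 5 = 2*k² - 5 = -5 + 2*k²)
O(V) = 64*V² (O(V) = (-4 - 4)²*V² = (-8)²*V² = 64*V²)
1/(O(x(-3)) - 55944) = 1/(64*(-5 + 2*(-3)²)² - 55944) = 1/(64*(-5 + 2*9)² - 55944) = 1/(64*(-5 + 18)² - 55944) = 1/(64*13² - 55944) = 1/(64*169 - 55944) = 1/(10816 - 55944) = 1/(-45128) = -1/45128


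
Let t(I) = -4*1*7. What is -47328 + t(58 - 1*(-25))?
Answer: -47356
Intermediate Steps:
t(I) = -28 (t(I) = -4*7 = -28)
-47328 + t(58 - 1*(-25)) = -47328 - 28 = -47356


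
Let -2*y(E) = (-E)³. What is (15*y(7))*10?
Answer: 25725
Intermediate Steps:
y(E) = E³/2 (y(E) = -(-E³)/2 = -(-1)*E³/2 = E³/2)
(15*y(7))*10 = (15*((½)*7³))*10 = (15*((½)*343))*10 = (15*(343/2))*10 = (5145/2)*10 = 25725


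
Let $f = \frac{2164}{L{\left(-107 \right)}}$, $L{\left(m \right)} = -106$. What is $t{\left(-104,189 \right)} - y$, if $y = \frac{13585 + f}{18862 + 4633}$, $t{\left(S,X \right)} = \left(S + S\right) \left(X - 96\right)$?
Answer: $- \frac{24088544763}{1245235} \approx -19345.0$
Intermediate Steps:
$t{\left(S,X \right)} = 2 S \left(-96 + X\right)$
$f = - \frac{1082}{53}$ ($f = \frac{2164}{-106} = 2164 \left(- \frac{1}{106}\right) = - \frac{1082}{53} \approx -20.415$)
$y = \frac{718923}{1245235}$ ($y = \frac{13585 - \frac{1082}{53}}{18862 + 4633} = \frac{718923}{53 \cdot 23495} = \frac{718923}{53} \cdot \frac{1}{23495} = \frac{718923}{1245235} \approx 0.57734$)
$t{\left(-104,189 \right)} - y = 2 \left(-104\right) \left(-96 + 189\right) - \frac{718923}{1245235} = 2 \left(-104\right) 93 - \frac{718923}{1245235} = -19344 - \frac{718923}{1245235} = - \frac{24088544763}{1245235}$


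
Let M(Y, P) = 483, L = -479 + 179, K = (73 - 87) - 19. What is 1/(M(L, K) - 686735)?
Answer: -1/686252 ≈ -1.4572e-6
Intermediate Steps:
K = -33 (K = -14 - 19 = -33)
L = -300
1/(M(L, K) - 686735) = 1/(483 - 686735) = 1/(-686252) = -1/686252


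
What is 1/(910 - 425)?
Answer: 1/485 ≈ 0.0020619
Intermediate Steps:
1/(910 - 425) = 1/485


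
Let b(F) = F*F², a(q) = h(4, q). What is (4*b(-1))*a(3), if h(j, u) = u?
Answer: -12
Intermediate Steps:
a(q) = q
b(F) = F³
(4*b(-1))*a(3) = (4*(-1)³)*3 = (4*(-1))*3 = -4*3 = -12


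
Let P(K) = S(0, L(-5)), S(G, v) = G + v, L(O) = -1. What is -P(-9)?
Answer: 1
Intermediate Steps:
P(K) = -1 (P(K) = 0 - 1 = -1)
-P(-9) = -1*(-1) = 1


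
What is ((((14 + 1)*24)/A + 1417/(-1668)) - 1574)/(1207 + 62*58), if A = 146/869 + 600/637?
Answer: -640771886929/2461111320204 ≈ -0.26036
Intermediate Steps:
A = 614402/553553 (A = 146*(1/869) + 600*(1/637) = 146/869 + 600/637 = 614402/553553 ≈ 1.1099)
((((14 + 1)*24)/A + 1417/(-1668)) - 1574)/(1207 + 62*58) = ((((14 + 1)*24)/(614402/553553) + 1417/(-1668)) - 1574)/(1207 + 62*58) = (((15*24)*(553553/614402) + 1417*(-1/1668)) - 1574)/(1207 + 3596) = ((360*(553553/614402) - 1417/1668) - 1574)/4803 = ((99639540/307201 - 1417/1668) - 1574)*(1/4803) = (165763448903/512411268 - 1574)*(1/4803) = -640771886929/512411268*1/4803 = -640771886929/2461111320204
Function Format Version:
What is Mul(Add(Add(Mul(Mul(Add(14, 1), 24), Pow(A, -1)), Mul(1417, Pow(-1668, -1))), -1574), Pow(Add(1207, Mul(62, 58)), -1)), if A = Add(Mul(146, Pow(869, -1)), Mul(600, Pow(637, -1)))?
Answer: Rational(-640771886929, 2461111320204) ≈ -0.26036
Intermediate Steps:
A = Rational(614402, 553553) (A = Add(Mul(146, Rational(1, 869)), Mul(600, Rational(1, 637))) = Add(Rational(146, 869), Rational(600, 637)) = Rational(614402, 553553) ≈ 1.1099)
Mul(Add(Add(Mul(Mul(Add(14, 1), 24), Pow(A, -1)), Mul(1417, Pow(-1668, -1))), -1574), Pow(Add(1207, Mul(62, 58)), -1)) = Mul(Add(Add(Mul(Mul(Add(14, 1), 24), Pow(Rational(614402, 553553), -1)), Mul(1417, Pow(-1668, -1))), -1574), Pow(Add(1207, Mul(62, 58)), -1)) = Mul(Add(Add(Mul(Mul(15, 24), Rational(553553, 614402)), Mul(1417, Rational(-1, 1668))), -1574), Pow(Add(1207, 3596), -1)) = Mul(Add(Add(Mul(360, Rational(553553, 614402)), Rational(-1417, 1668)), -1574), Pow(4803, -1)) = Mul(Add(Add(Rational(99639540, 307201), Rational(-1417, 1668)), -1574), Rational(1, 4803)) = Mul(Add(Rational(165763448903, 512411268), -1574), Rational(1, 4803)) = Mul(Rational(-640771886929, 512411268), Rational(1, 4803)) = Rational(-640771886929, 2461111320204)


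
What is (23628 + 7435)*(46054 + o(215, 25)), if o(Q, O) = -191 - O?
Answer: 1423865794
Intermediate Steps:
(23628 + 7435)*(46054 + o(215, 25)) = (23628 + 7435)*(46054 + (-191 - 1*25)) = 31063*(46054 + (-191 - 25)) = 31063*(46054 - 216) = 31063*45838 = 1423865794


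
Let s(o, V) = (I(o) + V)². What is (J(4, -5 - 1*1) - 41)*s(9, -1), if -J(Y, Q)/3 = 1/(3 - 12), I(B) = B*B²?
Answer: -64658048/3 ≈ -2.1553e+7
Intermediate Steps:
I(B) = B³
s(o, V) = (V + o³)² (s(o, V) = (o³ + V)² = (V + o³)²)
J(Y, Q) = ⅓ (J(Y, Q) = -3/(3 - 12) = -3/(-9) = -3*(-⅑) = ⅓)
(J(4, -5 - 1*1) - 41)*s(9, -1) = (⅓ - 41)*(-1 + 9³)² = -122*(-1 + 729)²/3 = -122/3*728² = -122/3*529984 = -64658048/3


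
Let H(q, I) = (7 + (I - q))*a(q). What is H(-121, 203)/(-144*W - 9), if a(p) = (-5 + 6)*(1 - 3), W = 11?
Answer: 662/1593 ≈ 0.41557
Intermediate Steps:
a(p) = -2 (a(p) = 1*(-2) = -2)
H(q, I) = -14 - 2*I + 2*q (H(q, I) = (7 + (I - q))*(-2) = (7 + I - q)*(-2) = -14 - 2*I + 2*q)
H(-121, 203)/(-144*W - 9) = (-14 - 2*203 + 2*(-121))/(-144*11 - 9) = (-14 - 406 - 242)/(-1584 - 9) = -662/(-1593) = -662*(-1/1593) = 662/1593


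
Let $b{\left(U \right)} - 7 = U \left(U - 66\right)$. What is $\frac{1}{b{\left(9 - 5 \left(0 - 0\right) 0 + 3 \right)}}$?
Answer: $- \frac{1}{182} \approx -0.0054945$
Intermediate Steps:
$b{\left(U \right)} = 7 + U \left(-66 + U\right)$ ($b{\left(U \right)} = 7 + U \left(U - 66\right) = 7 + U \left(-66 + U\right)$)
$\frac{1}{b{\left(9 - 5 \left(0 - 0\right) 0 + 3 \right)}} = \frac{1}{7 + \left(9 - 5 \left(0 - 0\right) 0 + 3\right)^{2} - 66 \left(9 - 5 \left(0 - 0\right) 0 + 3\right)} = \frac{1}{7 + \left(9 - 5 \left(0 + 0\right) 0 + 3\right)^{2} - 66 \left(9 - 5 \left(0 + 0\right) 0 + 3\right)} = \frac{1}{7 + \left(9 \left(-5\right) 0 \cdot 0 + 3\right)^{2} - 66 \left(9 \left(-5\right) 0 \cdot 0 + 3\right)} = \frac{1}{7 + \left(9 \cdot 0 \cdot 0 + 3\right)^{2} - 66 \left(9 \cdot 0 \cdot 0 + 3\right)} = \frac{1}{7 + \left(9 \cdot 0 + 3\right)^{2} - 66 \left(9 \cdot 0 + 3\right)} = \frac{1}{7 + \left(0 + 3\right)^{2} - 66 \left(0 + 3\right)} = \frac{1}{7 + 3^{2} - 198} = \frac{1}{7 + 9 - 198} = \frac{1}{-182} = - \frac{1}{182}$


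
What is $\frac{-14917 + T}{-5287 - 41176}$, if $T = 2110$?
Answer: $\frac{12807}{46463} \approx 0.27564$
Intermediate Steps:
$\frac{-14917 + T}{-5287 - 41176} = \frac{-14917 + 2110}{-5287 - 41176} = - \frac{12807}{-46463} = \left(-12807\right) \left(- \frac{1}{46463}\right) = \frac{12807}{46463}$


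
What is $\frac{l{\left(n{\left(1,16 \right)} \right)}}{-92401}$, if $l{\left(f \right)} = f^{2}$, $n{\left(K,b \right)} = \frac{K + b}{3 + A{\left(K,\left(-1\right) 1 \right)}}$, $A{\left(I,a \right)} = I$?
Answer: $- \frac{289}{1478416} \approx -0.00019548$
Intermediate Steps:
$n{\left(K,b \right)} = \frac{K + b}{3 + K}$
$\frac{l{\left(n{\left(1,16 \right)} \right)}}{-92401} = \frac{\left(\frac{1 + 16}{3 + 1}\right)^{2}}{-92401} = \left(\frac{1}{4} \cdot 17\right)^{2} \left(- \frac{1}{92401}\right) = \left(\frac{17}{4}\right)^{2} \left(- \frac{1}{92401}\right) = \frac{289}{16} \left(- \frac{1}{92401}\right) = - \frac{289}{1478416}$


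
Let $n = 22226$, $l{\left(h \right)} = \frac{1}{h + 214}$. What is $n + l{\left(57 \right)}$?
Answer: $\frac{6023247}{271} \approx 22226.0$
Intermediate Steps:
$l{\left(h \right)} = \frac{1}{214 + h}$
$n + l{\left(57 \right)} = 22226 + \frac{1}{214 + 57} = 22226 + \frac{1}{271} = \frac{6023247}{271}$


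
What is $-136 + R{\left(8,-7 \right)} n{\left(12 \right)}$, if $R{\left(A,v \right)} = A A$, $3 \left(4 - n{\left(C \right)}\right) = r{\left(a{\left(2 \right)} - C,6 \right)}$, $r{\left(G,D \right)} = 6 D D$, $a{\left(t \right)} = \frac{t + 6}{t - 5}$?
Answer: $-4488$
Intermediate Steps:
$a{\left(t \right)} = \frac{6 + t}{-5 + t}$
$r{\left(G,D \right)} = 6 D^{2}$
$n{\left(C \right)} = -68$ ($n{\left(C \right)} = 4 - \frac{6 \cdot 6^{2}}{3} = 4 - \frac{6 \cdot 36}{3} = 4 - 72 = -68$)
$R{\left(A,v \right)} = A^{2}$
$-136 + R{\left(8,-7 \right)} n{\left(12 \right)} = -136 + 8^{2} \left(-68\right) = -136 + 64 \left(-68\right) = -136 - 4352 = -4488$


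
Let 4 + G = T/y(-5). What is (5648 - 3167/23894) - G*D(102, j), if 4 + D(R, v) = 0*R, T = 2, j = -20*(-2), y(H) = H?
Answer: 672648053/119470 ≈ 5630.3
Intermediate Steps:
j = 40
D(R, v) = -4 (D(R, v) = -4 + 0*R = -4 + 0 = -4)
G = -22/5 (G = -4 + 2/(-5) = -4 + 2*(-⅕) = -4 - ⅖ = -22/5 ≈ -4.4000)
(5648 - 3167/23894) - G*D(102, j) = (5648 - 3167/23894) - (-22)*(-4)/5 = (5648 - 3167*1/23894) - 1*88/5 = (5648 - 3167/23894) - 88/5 = 134950145/23894 - 88/5 = 672648053/119470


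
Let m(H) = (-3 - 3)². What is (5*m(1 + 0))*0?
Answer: 0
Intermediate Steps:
m(H) = 36 (m(H) = (-6)² = 36)
(5*m(1 + 0))*0 = (5*36)*0 = 180*0 = 0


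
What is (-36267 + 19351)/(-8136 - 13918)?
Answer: 8458/11027 ≈ 0.76703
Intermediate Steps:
(-36267 + 19351)/(-8136 - 13918) = -16916/(-22054) = -16916*(-1/22054) = 8458/11027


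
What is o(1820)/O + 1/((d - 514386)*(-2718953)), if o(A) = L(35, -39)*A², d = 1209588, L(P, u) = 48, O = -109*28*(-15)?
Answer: 6564791514503039/1890221563506 ≈ 3473.0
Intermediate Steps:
O = 45780 (O = -3052*(-15) = 45780)
o(A) = 48*A²
o(1820)/O + 1/((d - 514386)*(-2718953)) = (48*1820²)/45780 + 1/((1209588 - 514386)*(-2718953)) = (48*3312400)*(1/45780) - 1/2718953/695202 = 158995200*(1/45780) + (1/695202)*(-1/2718953) = 378560/109 - 1/1890221563506 = 6564791514503039/1890221563506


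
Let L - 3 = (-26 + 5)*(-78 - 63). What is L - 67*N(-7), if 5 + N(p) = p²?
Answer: 16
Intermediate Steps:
N(p) = -5 + p²
L = 2964 (L = 3 + (-26 + 5)*(-78 - 63) = 3 - 21*(-141) = 3 + 2961 = 2964)
L - 67*N(-7) = 2964 - 67*(-5 + (-7)²) = 2964 - 67*(-5 + 49) = 2964 - 67*44 = 2964 - 2948 = 16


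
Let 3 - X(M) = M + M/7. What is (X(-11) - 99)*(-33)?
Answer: 19272/7 ≈ 2753.1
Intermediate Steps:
X(M) = 3 - 8*M/7 (X(M) = 3 - (M + M/7) = 3 - 8*M/7)
(X(-11) - 99)*(-33) = ((3 - 8/7*(-11)) - 99)*(-33) = ((3 + 88/7) - 99)*(-33) = (109/7 - 99)*(-33) = -584/7*(-33) = 19272/7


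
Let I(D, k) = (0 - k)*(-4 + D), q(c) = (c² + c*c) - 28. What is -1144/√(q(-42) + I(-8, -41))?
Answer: -143*√47/47 ≈ -20.859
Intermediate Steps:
q(c) = -28 + 2*c² (q(c) = (c² + c²) - 28 = 2*c² - 28 = -28 + 2*c²)
I(D, k) = -k*(-4 + D) (I(D, k) = (-k)*(-4 + D) = -k*(-4 + D))
-1144/√(q(-42) + I(-8, -41)) = -1144/√((-28 + 2*(-42)²) - 41*(4 - 1*(-8))) = -1144/√((-28 + 2*1764) - 41*(4 + 8)) = -1144/√((-28 + 3528) - 41*12) = -1144/√(3500 - 492) = -1144*√47/376 = -143*√47/47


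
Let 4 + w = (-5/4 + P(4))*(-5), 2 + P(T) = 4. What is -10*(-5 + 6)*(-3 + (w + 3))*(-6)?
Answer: -465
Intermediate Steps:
P(T) = 2 (P(T) = -2 + 4 = 2)
w = -31/4 (w = -4 + (-5/4 + 2)*(-5) = -4 + (¾)*(-5) = -4 - 15/4 = -31/4 ≈ -7.7500)
-10*(-5 + 6)*(-3 + (w + 3))*(-6) = -10*(-5 + 6)*(-3 + (-31/4 + 3))*(-6) = -10*(-3 - 19/4)*(-6) = -10*(-31)/4*(-6) = -10*(-31/4)*(-6) = (155/2)*(-6) = -465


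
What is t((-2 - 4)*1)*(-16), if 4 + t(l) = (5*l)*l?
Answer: -2816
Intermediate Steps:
t(l) = -4 + 5*l**2 (t(l) = -4 + (5*l)*l = -4 + 5*l**2)
t((-2 - 4)*1)*(-16) = (-4 + 5*((-2 - 4)*1)**2)*(-16) = (-4 + 5*(-6*1)**2)*(-16) = (-4 + 5*(-6)**2)*(-16) = (-4 + 5*36)*(-16) = (-4 + 180)*(-16) = 176*(-16) = -2816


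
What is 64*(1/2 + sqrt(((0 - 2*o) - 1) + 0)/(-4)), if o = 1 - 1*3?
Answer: 32 - 16*sqrt(3) ≈ 4.2872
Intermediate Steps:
o = -2 (o = 1 - 3 = -2)
64*(1/2 + sqrt(((0 - 2*o) - 1) + 0)/(-4)) = 64*(1/2 + sqrt(((0 - 2*(-2)) - 1) + 0)/(-4)) = 64*(1*(1/2) + sqrt(((0 + 4) - 1) + 0)*(-1/4)) = 64*(1/2 + sqrt((4 - 1) + 0)*(-1/4)) = 64*(1/2 + sqrt(3 + 0)*(-1/4)) = 64*(1/2 + sqrt(3)*(-1/4)) = 64*(1/2 - sqrt(3)/4) = 32 - 16*sqrt(3)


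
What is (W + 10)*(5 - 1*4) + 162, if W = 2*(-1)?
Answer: 170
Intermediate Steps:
W = -2
(W + 10)*(5 - 1*4) + 162 = (-2 + 10)*(5 - 1*4) + 162 = 8*(5 - 4) + 162 = 8*1 + 162 = 8 + 162 = 170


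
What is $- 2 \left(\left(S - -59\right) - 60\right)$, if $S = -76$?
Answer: $154$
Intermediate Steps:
$- 2 \left(\left(S - -59\right) - 60\right) = - 2 \left(\left(-76 - -59\right) - 60\right) = - 2 \left(\left(-76 + 59\right) - 60\right) = - 2 \left(-17 - 60\right) = \left(-2\right) \left(-77\right) = 154$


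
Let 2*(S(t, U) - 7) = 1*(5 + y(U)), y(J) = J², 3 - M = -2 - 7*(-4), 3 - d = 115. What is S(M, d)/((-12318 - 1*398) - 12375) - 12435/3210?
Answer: -11072340/2684737 ≈ -4.1242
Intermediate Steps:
d = -112 (d = 3 - 1*115 = 3 - 115 = -112)
M = -23 (M = 3 - (-2 - 7*(-4)) = 3 - (-2 + 28) = 3 - 1*26 = 3 - 26 = -23)
S(t, U) = 19/2 + U²/2 (S(t, U) = 7 + (1*(5 + U²))/2 = 7 + (5 + U²)/2 = 7 + (5/2 + U²/2) = 19/2 + U²/2)
S(M, d)/((-12318 - 1*398) - 12375) - 12435/3210 = (19/2 + (½)*(-112)²)/((-12318 - 1*398) - 12375) - 12435/3210 = (19/2 + (½)*12544)/((-12318 - 398) - 12375) - 12435*1/3210 = (19/2 + 6272)/(-12716 - 12375) - 829/214 = (12563/2)/(-25091) - 829/214 = (12563/2)*(-1/25091) - 829/214 = -12563/50182 - 829/214 = -11072340/2684737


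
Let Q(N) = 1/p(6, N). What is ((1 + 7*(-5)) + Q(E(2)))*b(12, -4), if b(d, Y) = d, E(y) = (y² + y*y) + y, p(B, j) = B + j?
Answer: -1629/4 ≈ -407.25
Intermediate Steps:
E(y) = y + 2*y² (E(y) = (y² + y²) + y = 2*y² + y = y + 2*y²)
Q(N) = 1/(6 + N)
((1 + 7*(-5)) + Q(E(2)))*b(12, -4) = ((1 + 7*(-5)) + 1/(6 + 2*(1 + 2*2)))*12 = ((1 - 35) + 1/(6 + 2*(1 + 4)))*12 = (-34 + 1/(6 + 2*5))*12 = (-34 + 1/(6 + 10))*12 = (-34 + 1/16)*12 = -543/16*12 = -1629/4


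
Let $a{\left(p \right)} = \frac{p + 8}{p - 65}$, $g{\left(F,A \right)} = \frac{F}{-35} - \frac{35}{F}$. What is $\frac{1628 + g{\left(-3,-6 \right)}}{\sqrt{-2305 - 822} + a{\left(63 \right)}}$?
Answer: $- \frac{24448708}{1842645} - \frac{688696 i \sqrt{3127}}{1842645} \approx -13.268 - 20.9 i$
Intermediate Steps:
$g{\left(F,A \right)} = - \frac{35}{F} - \frac{F}{35}$ ($g{\left(F,A \right)} = F \left(- \frac{1}{35}\right) - \frac{35}{F} = - \frac{F}{35} - \frac{35}{F} = - \frac{35}{F} - \frac{F}{35}$)
$a{\left(p \right)} = \frac{8 + p}{-65 + p}$
$\frac{1628 + g{\left(-3,-6 \right)}}{\sqrt{-2305 - 822} + a{\left(63 \right)}} = \frac{1628 - \left(- \frac{3}{35} + \frac{35}{-3}\right)}{\sqrt{-2305 - 822} + \frac{8 + 63}{-65 + 63}} = \frac{1628 + \left(\left(-35\right) \left(- \frac{1}{3}\right) + \frac{3}{35}\right)}{\sqrt{-3127} + \frac{1}{-2} \cdot 71} = \frac{1628 + \left(\frac{35}{3} + \frac{3}{35}\right)}{i \sqrt{3127} - \frac{71}{2}} = \frac{1628 + \frac{1234}{105}}{i \sqrt{3127} - \frac{71}{2}} = \frac{172174}{105 \left(- \frac{71}{2} + i \sqrt{3127}\right)}$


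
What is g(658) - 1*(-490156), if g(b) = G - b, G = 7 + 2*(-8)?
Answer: 489489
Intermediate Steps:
G = -9 (G = 7 - 16 = -9)
g(b) = -9 - b
g(658) - 1*(-490156) = (-9 - 1*658) - 1*(-490156) = (-9 - 658) + 490156 = -667 + 490156 = 489489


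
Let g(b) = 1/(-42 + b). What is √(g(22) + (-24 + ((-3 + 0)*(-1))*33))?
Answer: √7495/10 ≈ 8.6574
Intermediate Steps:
√(g(22) + (-24 + ((-3 + 0)*(-1))*33)) = √(1/(-42 + 22) + (-24 + ((-3 + 0)*(-1))*33)) = √(1/(-20) + (-24 - 3*(-1)*33)) = √(-1/20 + (-24 + 3*33)) = √(-1/20 + (-24 + 99)) = √(-1/20 + 75) = √(1499/20) = √7495/10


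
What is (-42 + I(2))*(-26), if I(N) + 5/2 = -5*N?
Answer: 1417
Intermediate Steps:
I(N) = -5/2 - 5*N
(-42 + I(2))*(-26) = (-42 + (-5/2 - 5*2))*(-26) = (-42 + (-5/2 - 10))*(-26) = (-42 - 25/2)*(-26) = -109/2*(-26) = 1417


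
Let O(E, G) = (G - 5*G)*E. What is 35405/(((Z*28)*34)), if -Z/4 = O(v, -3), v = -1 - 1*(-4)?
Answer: -35405/137088 ≈ -0.25826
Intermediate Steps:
v = 3 (v = -1 + 4 = 3)
O(E, G) = -4*E*G (O(E, G) = (-4*G)*E = -4*E*G)
Z = -144 (Z = -(-16)*3*(-3) = -4*36 = -144)
35405/(((Z*28)*34)) = 35405/((-144*28*34)) = 35405/((-4032*34)) = 35405/(-137088) = 35405*(-1/137088) = -35405/137088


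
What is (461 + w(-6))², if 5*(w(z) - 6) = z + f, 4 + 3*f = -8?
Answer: 216225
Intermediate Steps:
f = -4 (f = -4/3 + (⅓)*(-8) = -4/3 - 8/3 = -4)
w(z) = 26/5 + z/5 (w(z) = 6 + (z - 4)/5 = 6 + (-4 + z)/5 = 6 + (-⅘ + z/5) = 26/5 + z/5)
(461 + w(-6))² = (461 + (26/5 + (⅕)*(-6)))² = (461 + (26/5 - 6/5))² = (461 + 4)² = 465² = 216225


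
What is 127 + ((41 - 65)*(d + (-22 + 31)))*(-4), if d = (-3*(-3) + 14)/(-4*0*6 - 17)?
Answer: 14639/17 ≈ 861.12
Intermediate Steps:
d = -23/17 (d = (9 + 14)/(0*6 - 17) = 23/(0 - 17) = 23/(-17) = 23*(-1/17) = -23/17 ≈ -1.3529)
127 + ((41 - 65)*(d + (-22 + 31)))*(-4) = 127 + ((41 - 65)*(-23/17 + (-22 + 31)))*(-4) = 127 - 24*(-23/17 + 9)*(-4) = 127 - 24*130/17*(-4) = 127 - 3120/17*(-4) = 127 + 12480/17 = 14639/17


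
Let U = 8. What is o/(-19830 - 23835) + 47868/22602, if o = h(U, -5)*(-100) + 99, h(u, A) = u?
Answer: 351000037/164486055 ≈ 2.1339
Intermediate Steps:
o = -701 (o = 8*(-100) + 99 = -800 + 99 = -701)
o/(-19830 - 23835) + 47868/22602 = -701/(-19830 - 23835) + 47868/22602 = -701/(-43665) + 47868*(1/22602) = -701*(-1/43665) + 7978/3767 = 701/43665 + 7978/3767 = 351000037/164486055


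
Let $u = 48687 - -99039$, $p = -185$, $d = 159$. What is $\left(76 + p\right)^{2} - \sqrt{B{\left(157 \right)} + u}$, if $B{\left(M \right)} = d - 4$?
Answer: $11881 - \sqrt{147881} \approx 11496.0$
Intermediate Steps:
$B{\left(M \right)} = 155$ ($B{\left(M \right)} = 159 - 4 = 155$)
$u = 147726$ ($u = 48687 + 99039 = 147726$)
$\left(76 + p\right)^{2} - \sqrt{B{\left(157 \right)} + u} = \left(76 - 185\right)^{2} - \sqrt{155 + 147726} = \left(-109\right)^{2} - \sqrt{147881} = 11881 - \sqrt{147881}$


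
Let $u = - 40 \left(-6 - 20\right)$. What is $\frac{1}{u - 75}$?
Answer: $\frac{1}{965} \approx 0.0010363$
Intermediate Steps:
$u = 1040$ ($u = \left(-40\right) \left(-26\right) = 1040$)
$\frac{1}{u - 75} = \frac{1}{1040 - 75} = \frac{1}{965}$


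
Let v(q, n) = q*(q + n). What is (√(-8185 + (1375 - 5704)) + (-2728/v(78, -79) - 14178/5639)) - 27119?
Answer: -5956898945/219921 + I*√12514 ≈ -27087.0 + 111.87*I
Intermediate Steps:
v(q, n) = q*(n + q)
(√(-8185 + (1375 - 5704)) + (-2728/v(78, -79) - 14178/5639)) - 27119 = (√(-8185 + (1375 - 5704)) + (-2728*1/(78*(-79 + 78)) - 14178/5639)) - 27119 = (√(-8185 - 4329) + (-2728/(78*(-1)) - 14178*1/5639)) - 27119 = (√(-12514) + (-2728/(-78) - 14178/5639)) - 27119 = (I*√12514 + (-2728*(-1/78) - 14178/5639)) - 27119 = (I*√12514 + (1364/39 - 14178/5639)) - 27119 = (I*√12514 + 7138654/219921) - 27119 = (7138654/219921 + I*√12514) - 27119 = -5956898945/219921 + I*√12514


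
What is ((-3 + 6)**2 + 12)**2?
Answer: 441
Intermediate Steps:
((-3 + 6)**2 + 12)**2 = (3**2 + 12)**2 = (9 + 12)**2 = 21**2 = 441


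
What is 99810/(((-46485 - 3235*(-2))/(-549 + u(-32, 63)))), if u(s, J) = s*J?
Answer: 51202530/8003 ≈ 6397.9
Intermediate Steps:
u(s, J) = J*s
99810/(((-46485 - 3235*(-2))/(-549 + u(-32, 63)))) = 99810/(((-46485 - 3235*(-2))/(-549 + 63*(-32)))) = 99810/(((-46485 + 6470)/(-549 - 2016))) = 99810/((-40015/(-2565))) = 99810/((-40015*(-1/2565))) = 99810/(8003/513) = 99810*(513/8003) = 51202530/8003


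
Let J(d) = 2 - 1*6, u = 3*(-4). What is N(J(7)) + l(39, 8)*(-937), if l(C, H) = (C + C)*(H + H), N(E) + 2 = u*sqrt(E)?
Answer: -1169378 - 24*I ≈ -1.1694e+6 - 24.0*I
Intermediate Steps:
u = -12
J(d) = -4 (J(d) = 2 - 6 = -4)
N(E) = -2 - 12*sqrt(E)
l(C, H) = 4*C*H (l(C, H) = (2*C)*(2*H) = 4*C*H)
N(J(7)) + l(39, 8)*(-937) = (-2 - 24*I) + (4*39*8)*(-937) = (-2 - 24*I) + 1248*(-937) = (-2 - 24*I) - 1169376 = -1169378 - 24*I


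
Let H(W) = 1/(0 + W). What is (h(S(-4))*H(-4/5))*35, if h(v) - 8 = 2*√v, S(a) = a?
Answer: -350 - 175*I ≈ -350.0 - 175.0*I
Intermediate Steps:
h(v) = 8 + 2*√v
H(W) = 1/W
(h(S(-4))*H(-4/5))*35 = ((8 + 2*√(-4))/((-4/5)))*35 = ((8 + 2*(2*I))/((-4*⅕)))*35 = ((8 + 4*I)/(-⅘))*35 = ((8 + 4*I)*(-5/4))*35 = (-10 - 5*I)*35 = -350 - 175*I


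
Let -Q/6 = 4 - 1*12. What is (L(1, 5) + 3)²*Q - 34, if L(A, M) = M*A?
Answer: 3038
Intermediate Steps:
Q = 48 (Q = -6*(4 - 1*12) = -6*(4 - 12) = -6*(-8) = 48)
L(A, M) = A*M
(L(1, 5) + 3)²*Q - 34 = (1*5 + 3)²*48 - 34 = (5 + 3)²*48 - 34 = 8²*48 - 34 = 64*48 - 34 = 3072 - 34 = 3038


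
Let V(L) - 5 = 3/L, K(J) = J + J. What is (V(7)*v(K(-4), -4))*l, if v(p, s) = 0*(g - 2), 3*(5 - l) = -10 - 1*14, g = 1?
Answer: 0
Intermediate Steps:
K(J) = 2*J
l = 13 (l = 5 - (-10 - 1*14)/3 = 5 - (-10 - 14)/3 = 5 - ⅓*(-24) = 5 + 8 = 13)
v(p, s) = 0 (v(p, s) = 0*(1 - 2) = 0*(-1) = 0)
V(L) = 5 + 3/L
(V(7)*v(K(-4), -4))*l = ((5 + 3/7)*0)*13 = ((38/7)*0)*13 = 0*13 = 0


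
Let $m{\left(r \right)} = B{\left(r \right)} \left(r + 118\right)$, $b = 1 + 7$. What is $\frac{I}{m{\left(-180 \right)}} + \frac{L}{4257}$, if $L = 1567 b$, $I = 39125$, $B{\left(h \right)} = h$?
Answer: $\frac{2270051}{351912} \approx 6.4506$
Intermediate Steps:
$b = 8$
$m{\left(r \right)} = r \left(118 + r\right)$ ($m{\left(r \right)} = r \left(r + 118\right) = r \left(118 + r\right)$)
$L = 12536$ ($L = 1567 \cdot 8 = 12536$)
$\frac{I}{m{\left(-180 \right)}} + \frac{L}{4257} = \frac{39125}{\left(-180\right) \left(118 - 180\right)} + \frac{12536}{4257} = \frac{39125}{\left(-180\right) \left(-62\right)} + 12536 \cdot \frac{1}{4257} = \frac{39125}{11160} + \frac{12536}{4257} = 39125 \cdot \frac{1}{11160} + \frac{12536}{4257} = \frac{7825}{2232} + \frac{12536}{4257} = \frac{2270051}{351912}$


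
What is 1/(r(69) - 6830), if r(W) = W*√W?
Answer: -6830/46320391 - 69*√69/46320391 ≈ -0.00015982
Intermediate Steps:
r(W) = W^(3/2)
1/(r(69) - 6830) = 1/(69^(3/2) - 6830) = 1/(69*√69 - 6830) = 1/(-6830 + 69*√69)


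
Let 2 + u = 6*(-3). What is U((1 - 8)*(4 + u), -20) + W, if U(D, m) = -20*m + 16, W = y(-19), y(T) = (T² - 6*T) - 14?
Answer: 877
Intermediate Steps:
u = -20 (u = -2 + 6*(-3) = -2 - 18 = -20)
y(T) = -14 + T² - 6*T
W = 461 (W = -14 + (-19)² - 6*(-19) = -14 + 361 + 114 = 461)
U(D, m) = 16 - 20*m
U((1 - 8)*(4 + u), -20) + W = (16 - 20*(-20)) + 461 = (16 + 400) + 461 = 416 + 461 = 877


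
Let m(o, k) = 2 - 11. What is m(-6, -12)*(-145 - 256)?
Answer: 3609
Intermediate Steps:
m(o, k) = -9
m(-6, -12)*(-145 - 256) = -9*(-145 - 256) = -9*(-401) = 3609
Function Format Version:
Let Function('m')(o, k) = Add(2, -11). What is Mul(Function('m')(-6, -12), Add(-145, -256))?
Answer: 3609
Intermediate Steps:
Function('m')(o, k) = -9
Mul(Function('m')(-6, -12), Add(-145, -256)) = Mul(-9, Add(-145, -256)) = Mul(-9, -401) = 3609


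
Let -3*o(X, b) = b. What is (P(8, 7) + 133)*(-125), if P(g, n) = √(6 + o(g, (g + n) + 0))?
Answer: -16750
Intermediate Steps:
o(X, b) = -b/3
P(g, n) = √(6 - g/3 - n/3) (P(g, n) = √(6 - ((g + n) + 0)/3) = √(6 - (g + n)/3) = √(6 + (-g/3 - n/3)) = √(6 - g/3 - n/3))
(P(8, 7) + 133)*(-125) = (√(54 - 3*8 - 3*7)/3 + 133)*(-125) = (√(54 - 24 - 21)/3 + 133)*(-125) = (√9/3 + 133)*(-125) = ((⅓)*3 + 133)*(-125) = (1 + 133)*(-125) = 134*(-125) = -16750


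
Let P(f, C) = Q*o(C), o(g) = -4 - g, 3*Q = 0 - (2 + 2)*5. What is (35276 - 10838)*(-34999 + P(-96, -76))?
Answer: -867035802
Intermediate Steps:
Q = -20/3 (Q = (0 - (2 + 2)*5)/3 = (0 - 4*5)/3 = (0 - 1*20)/3 = (0 - 20)/3 = (⅓)*(-20) = -20/3 ≈ -6.6667)
P(f, C) = 80/3 + 20*C/3 (P(f, C) = -20*(-4 - C)/3 = 80/3 + 20*C/3)
(35276 - 10838)*(-34999 + P(-96, -76)) = (35276 - 10838)*(-34999 + (80/3 + (20/3)*(-76))) = 24438*(-34999 + (80/3 - 1520/3)) = 24438*(-34999 - 480) = 24438*(-35479) = -867035802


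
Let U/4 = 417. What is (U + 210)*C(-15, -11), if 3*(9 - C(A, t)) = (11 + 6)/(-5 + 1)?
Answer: 39125/2 ≈ 19563.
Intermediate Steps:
U = 1668 (U = 4*417 = 1668)
C(A, t) = 125/12 (C(A, t) = 9 - (11 + 6)/(3*(-5 + 1)) = 9 - 17/(3*(-4)) = 9 - 17*(-1)/(3*4) = 9 - ⅓*(-17/4) = 9 + 17/12 = 125/12)
(U + 210)*C(-15, -11) = (1668 + 210)*(125/12) = 1878*(125/12) = 39125/2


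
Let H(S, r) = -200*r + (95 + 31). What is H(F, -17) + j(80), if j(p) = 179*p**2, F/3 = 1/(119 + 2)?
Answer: 1149126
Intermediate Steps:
F = 3/121 (F = 3/(119 + 2) = 3/121 ≈ 0.024793)
H(S, r) = 126 - 200*r (H(S, r) = -200*r + 126 = 126 - 200*r)
H(F, -17) + j(80) = (126 - 200*(-17)) + 179*80**2 = (126 + 3400) + 179*6400 = 3526 + 1145600 = 1149126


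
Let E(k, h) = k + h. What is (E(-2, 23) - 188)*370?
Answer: -61790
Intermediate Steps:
E(k, h) = h + k
(E(-2, 23) - 188)*370 = ((23 - 2) - 188)*370 = (21 - 188)*370 = -167*370 = -61790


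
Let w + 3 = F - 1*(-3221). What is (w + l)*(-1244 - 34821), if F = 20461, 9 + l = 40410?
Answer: -2311045200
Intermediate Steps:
l = 40401 (l = -9 + 40410 = 40401)
w = 23679 (w = -3 + (20461 - 1*(-3221)) = -3 + (20461 + 3221) = -3 + 23682 = 23679)
(w + l)*(-1244 - 34821) = (23679 + 40401)*(-1244 - 34821) = 64080*(-36065) = -2311045200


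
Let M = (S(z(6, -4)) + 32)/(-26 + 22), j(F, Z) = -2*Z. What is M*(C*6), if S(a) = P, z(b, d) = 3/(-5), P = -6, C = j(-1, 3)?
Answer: 234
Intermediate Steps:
C = -6 (C = -2*3 = -6)
z(b, d) = -3/5 (z(b, d) = 3*(-1/5) = -3/5)
S(a) = -6
M = -13/2 (M = (-6 + 32)/(-26 + 22) = 26/(-4) = 26*(-1/4) = -13/2 ≈ -6.5000)
M*(C*6) = -(-39)*6 = -13/2*(-36) = 234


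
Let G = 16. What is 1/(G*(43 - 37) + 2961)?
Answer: 1/3057 ≈ 0.00032712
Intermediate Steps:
1/(G*(43 - 37) + 2961) = 1/(16*(43 - 37) + 2961) = 1/(16*6 + 2961) = 1/(96 + 2961) = 1/3057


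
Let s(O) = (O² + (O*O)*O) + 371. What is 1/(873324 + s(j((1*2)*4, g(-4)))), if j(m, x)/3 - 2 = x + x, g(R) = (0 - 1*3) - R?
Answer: 1/875567 ≈ 1.1421e-6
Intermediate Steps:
g(R) = -3 - R (g(R) = (0 - 3) - R = -3 - R)
j(m, x) = 6 + 6*x (j(m, x) = 6 + 3*(x + x) = 6 + 3*(2*x) = 6 + 6*x)
s(O) = 371 + O² + O³ (s(O) = (O² + O²*O) + 371 = (O² + O³) + 371 = 371 + O² + O³)
1/(873324 + s(j((1*2)*4, g(-4)))) = 1/(873324 + (371 + (6 + 6*(-3 - 1*(-4)))² + (6 + 6*(-3 - 1*(-4)))³)) = 1/(873324 + (371 + (6 + 6*(-3 + 4))² + (6 + 6*(-3 + 4))³)) = 1/(873324 + (371 + (6 + 6*1)² + (6 + 6*1)³)) = 1/(873324 + (371 + (6 + 6)² + (6 + 6)³)) = 1/(873324 + (371 + 12² + 12³)) = 1/(873324 + (371 + 144 + 1728)) = 1/(873324 + 2243) = 1/875567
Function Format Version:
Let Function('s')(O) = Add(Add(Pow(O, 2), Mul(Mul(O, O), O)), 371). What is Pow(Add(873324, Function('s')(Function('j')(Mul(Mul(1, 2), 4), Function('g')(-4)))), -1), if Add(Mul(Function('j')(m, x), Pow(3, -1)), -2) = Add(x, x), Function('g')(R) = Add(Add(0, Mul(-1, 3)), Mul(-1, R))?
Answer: Rational(1, 875567) ≈ 1.1421e-6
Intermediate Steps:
Function('g')(R) = Add(-3, Mul(-1, R)) (Function('g')(R) = Add(Add(0, -3), Mul(-1, R)) = Add(-3, Mul(-1, R)))
Function('j')(m, x) = Add(6, Mul(6, x)) (Function('j')(m, x) = Add(6, Mul(3, Add(x, x))) = Add(6, Mul(3, Mul(2, x))) = Add(6, Mul(6, x)))
Function('s')(O) = Add(371, Pow(O, 2), Pow(O, 3)) (Function('s')(O) = Add(Add(Pow(O, 2), Mul(Pow(O, 2), O)), 371) = Add(Add(Pow(O, 2), Pow(O, 3)), 371) = Add(371, Pow(O, 2), Pow(O, 3)))
Pow(Add(873324, Function('s')(Function('j')(Mul(Mul(1, 2), 4), Function('g')(-4)))), -1) = Pow(Add(873324, Add(371, Pow(Add(6, Mul(6, Add(-3, Mul(-1, -4)))), 2), Pow(Add(6, Mul(6, Add(-3, Mul(-1, -4)))), 3))), -1) = Pow(Add(873324, Add(371, Pow(Add(6, Mul(6, Add(-3, 4))), 2), Pow(Add(6, Mul(6, Add(-3, 4))), 3))), -1) = Pow(Add(873324, Add(371, Pow(Add(6, Mul(6, 1)), 2), Pow(Add(6, Mul(6, 1)), 3))), -1) = Pow(Add(873324, Add(371, Pow(Add(6, 6), 2), Pow(Add(6, 6), 3))), -1) = Pow(Add(873324, Add(371, Pow(12, 2), Pow(12, 3))), -1) = Pow(Add(873324, Add(371, 144, 1728)), -1) = Pow(Add(873324, 2243), -1) = Pow(875567, -1) = Rational(1, 875567)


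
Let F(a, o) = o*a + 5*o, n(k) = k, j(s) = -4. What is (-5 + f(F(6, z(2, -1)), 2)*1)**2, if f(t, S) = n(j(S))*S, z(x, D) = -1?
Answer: 169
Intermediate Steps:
F(a, o) = 5*o + a*o (F(a, o) = a*o + 5*o = 5*o + a*o)
f(t, S) = -4*S
(-5 + f(F(6, z(2, -1)), 2)*1)**2 = (-5 - 4*2*1)**2 = (-5 - 8*1)**2 = (-5 - 8)**2 = (-13)**2 = 169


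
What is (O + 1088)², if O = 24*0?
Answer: 1183744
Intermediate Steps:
O = 0
(O + 1088)² = (0 + 1088)² = 1088² = 1183744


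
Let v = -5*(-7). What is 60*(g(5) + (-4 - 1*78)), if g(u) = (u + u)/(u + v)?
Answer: -4905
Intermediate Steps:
v = 35
g(u) = 2*u/(35 + u) (g(u) = (u + u)/(u + 35) = (2*u)/(35 + u) = 2*u/(35 + u))
60*(g(5) + (-4 - 1*78)) = 60*(2*5/(35 + 5) + (-4 - 1*78)) = 60*(2*5/40 + (-4 - 78)) = 60*(2*5*(1/40) - 82) = 60*(1/4 - 82) = 60*(-327/4) = -4905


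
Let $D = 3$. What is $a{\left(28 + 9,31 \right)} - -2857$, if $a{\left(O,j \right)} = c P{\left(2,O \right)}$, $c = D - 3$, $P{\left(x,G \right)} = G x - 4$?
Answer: $2857$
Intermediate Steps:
$P{\left(x,G \right)} = -4 + G x$
$c = 0$ ($c = 3 - 3 = 0$)
$a{\left(O,j \right)} = 0$ ($a{\left(O,j \right)} = 0 \left(-4 + O 2\right) = 0 \left(-4 + 2 O\right) = 0$)
$a{\left(28 + 9,31 \right)} - -2857 = 0 - -2857 = 0 + 2857 = 2857$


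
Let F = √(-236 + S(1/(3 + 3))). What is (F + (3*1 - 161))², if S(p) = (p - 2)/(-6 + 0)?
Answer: (948 - I*√8485)²/36 ≈ 24728.0 - 4851.3*I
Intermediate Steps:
S(p) = ⅓ - p/6 (S(p) = (-2 + p)/(-6) = (-2 + p)*(-⅙) = ⅓ - p/6)
F = I*√8485/6 (F = √(-236 + (⅓ - 1/(6*(3 + 3)))) = √(-236 + (⅓ - ⅙/6)) = √(-236 + (⅓ - ⅙*⅙)) = √(-236 + (⅓ - 1/36)) = √(-236 + 11/36) = √(-8485/36) = I*√8485/6 ≈ 15.352*I)
(F + (3*1 - 161))² = (I*√8485/6 + (3*1 - 161))² = (I*√8485/6 + (3 - 161))² = (I*√8485/6 - 158)² = (-158 + I*√8485/6)²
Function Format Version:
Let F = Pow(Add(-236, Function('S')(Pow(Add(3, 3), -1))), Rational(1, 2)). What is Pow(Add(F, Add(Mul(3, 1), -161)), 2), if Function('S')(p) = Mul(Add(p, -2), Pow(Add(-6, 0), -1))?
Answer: Mul(Rational(1, 36), Pow(Add(948, Mul(-1, I, Pow(8485, Rational(1, 2)))), 2)) ≈ Add(24728., Mul(-4851.3, I))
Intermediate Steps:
Function('S')(p) = Add(Rational(1, 3), Mul(Rational(-1, 6), p)) (Function('S')(p) = Mul(Add(-2, p), Pow(-6, -1)) = Mul(Add(-2, p), Rational(-1, 6)) = Add(Rational(1, 3), Mul(Rational(-1, 6), p)))
F = Mul(Rational(1, 6), I, Pow(8485, Rational(1, 2))) (F = Pow(Add(-236, Add(Rational(1, 3), Mul(Rational(-1, 6), Pow(Add(3, 3), -1)))), Rational(1, 2)) = Pow(Add(-236, Add(Rational(1, 3), Mul(Rational(-1, 6), Pow(6, -1)))), Rational(1, 2)) = Pow(Add(-236, Add(Rational(1, 3), Mul(Rational(-1, 6), Rational(1, 6)))), Rational(1, 2)) = Pow(Add(-236, Add(Rational(1, 3), Rational(-1, 36))), Rational(1, 2)) = Pow(Add(-236, Rational(11, 36)), Rational(1, 2)) = Pow(Rational(-8485, 36), Rational(1, 2)) = Mul(Rational(1, 6), I, Pow(8485, Rational(1, 2))) ≈ Mul(15.352, I))
Pow(Add(F, Add(Mul(3, 1), -161)), 2) = Pow(Add(Mul(Rational(1, 6), I, Pow(8485, Rational(1, 2))), Add(Mul(3, 1), -161)), 2) = Pow(Add(Mul(Rational(1, 6), I, Pow(8485, Rational(1, 2))), Add(3, -161)), 2) = Pow(Add(Mul(Rational(1, 6), I, Pow(8485, Rational(1, 2))), -158), 2) = Pow(Add(-158, Mul(Rational(1, 6), I, Pow(8485, Rational(1, 2)))), 2)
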